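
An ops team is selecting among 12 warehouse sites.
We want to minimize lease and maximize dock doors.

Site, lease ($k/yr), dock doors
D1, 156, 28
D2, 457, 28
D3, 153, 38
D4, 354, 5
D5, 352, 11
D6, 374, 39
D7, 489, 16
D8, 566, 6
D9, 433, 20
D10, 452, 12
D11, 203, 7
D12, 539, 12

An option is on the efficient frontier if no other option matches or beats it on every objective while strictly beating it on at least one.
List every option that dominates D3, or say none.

D1: worse on lease (156 vs 153).
D2: worse on lease (457 vs 153).
D4: worse on lease (354 vs 153).
D5: worse on lease (352 vs 153).
D6: worse on lease (374 vs 153).
D7: worse on lease (489 vs 153).
D8: worse on lease (566 vs 153).
D9: worse on lease (433 vs 153).
D10: worse on lease (452 vs 153).
D11: worse on lease (203 vs 153).
D12: worse on lease (539 vs 153).
No option dominates D3.

none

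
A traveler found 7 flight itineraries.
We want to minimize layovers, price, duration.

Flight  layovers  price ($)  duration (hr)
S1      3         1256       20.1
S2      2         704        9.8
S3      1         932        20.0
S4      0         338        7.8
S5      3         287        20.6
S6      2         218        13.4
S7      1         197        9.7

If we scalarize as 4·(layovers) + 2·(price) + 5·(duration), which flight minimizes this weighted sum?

S1: 4·3 + 2·1256 + 5·20.1 = 2624.5
S2: 4·2 + 2·704 + 5·9.8 = 1465.0
S3: 4·1 + 2·932 + 5·20.0 = 1968.0
S4: 4·0 + 2·338 + 5·7.8 = 715.0
S5: 4·3 + 2·287 + 5·20.6 = 689.0
S6: 4·2 + 2·218 + 5·13.4 = 511.0
S7: 4·1 + 2·197 + 5·9.7 = 446.5
Lowest: S7 at 446.5.

S7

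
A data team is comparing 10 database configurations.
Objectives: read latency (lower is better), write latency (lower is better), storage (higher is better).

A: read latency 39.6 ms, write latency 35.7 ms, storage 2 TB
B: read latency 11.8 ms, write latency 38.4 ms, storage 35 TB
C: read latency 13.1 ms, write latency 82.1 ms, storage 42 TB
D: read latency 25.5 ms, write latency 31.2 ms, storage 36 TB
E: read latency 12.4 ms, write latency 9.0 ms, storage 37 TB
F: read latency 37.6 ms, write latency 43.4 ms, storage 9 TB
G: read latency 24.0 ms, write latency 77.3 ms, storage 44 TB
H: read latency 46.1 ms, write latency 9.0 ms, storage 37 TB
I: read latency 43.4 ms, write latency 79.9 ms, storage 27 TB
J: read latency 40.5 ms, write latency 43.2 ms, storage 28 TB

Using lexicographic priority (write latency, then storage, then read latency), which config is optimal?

First minimize write latency: best is 9.0, kept {E, H}.
Then maximize storage: best is 37, kept {E, H}.
Then minimize read latency: best is 12.4, kept {E}.

E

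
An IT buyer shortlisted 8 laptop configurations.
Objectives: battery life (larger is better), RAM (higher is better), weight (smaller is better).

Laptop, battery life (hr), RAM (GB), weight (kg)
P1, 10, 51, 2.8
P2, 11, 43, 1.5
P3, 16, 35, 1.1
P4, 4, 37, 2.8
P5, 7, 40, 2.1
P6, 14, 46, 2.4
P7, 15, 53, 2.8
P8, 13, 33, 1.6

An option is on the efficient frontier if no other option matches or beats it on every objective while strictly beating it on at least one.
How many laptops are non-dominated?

4

P1: dominated by P7 (battery life 15≥10, RAM 53≥51, weight 2.8≤2.8).
P2: not dominated.
P3: not dominated (best battery life).
P4: dominated by P1 (battery life 10≥4, RAM 51≥37, weight 2.8≤2.8).
P5: dominated by P2 (battery life 11≥7, RAM 43≥40, weight 1.5≤2.1).
P6: not dominated.
P7: not dominated (best RAM).
P8: dominated by P3 (battery life 16≥13, RAM 35≥33, weight 1.1≤1.6).
Pareto-optimal: P2, P3, P6, P7 → 4.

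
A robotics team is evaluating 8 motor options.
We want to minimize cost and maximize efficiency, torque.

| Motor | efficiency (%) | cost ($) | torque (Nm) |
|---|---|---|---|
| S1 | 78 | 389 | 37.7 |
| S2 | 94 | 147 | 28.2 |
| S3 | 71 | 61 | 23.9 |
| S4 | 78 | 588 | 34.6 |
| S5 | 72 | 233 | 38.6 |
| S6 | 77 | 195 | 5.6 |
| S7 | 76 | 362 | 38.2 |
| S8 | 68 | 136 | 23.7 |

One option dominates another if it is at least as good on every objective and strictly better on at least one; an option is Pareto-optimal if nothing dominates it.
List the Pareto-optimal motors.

S1: not dominated.
S2: not dominated (best efficiency).
S3: not dominated (best cost).
S4: dominated by S1 (efficiency 78≥78, cost 389≤588, torque 37.7≥34.6).
S5: not dominated (best torque).
S6: dominated by S2 (efficiency 94≥77, cost 147≤195, torque 28.2≥5.6).
S7: not dominated.
S8: dominated by S3 (efficiency 71≥68, cost 61≤136, torque 23.9≥23.7).

S1, S2, S3, S5, S7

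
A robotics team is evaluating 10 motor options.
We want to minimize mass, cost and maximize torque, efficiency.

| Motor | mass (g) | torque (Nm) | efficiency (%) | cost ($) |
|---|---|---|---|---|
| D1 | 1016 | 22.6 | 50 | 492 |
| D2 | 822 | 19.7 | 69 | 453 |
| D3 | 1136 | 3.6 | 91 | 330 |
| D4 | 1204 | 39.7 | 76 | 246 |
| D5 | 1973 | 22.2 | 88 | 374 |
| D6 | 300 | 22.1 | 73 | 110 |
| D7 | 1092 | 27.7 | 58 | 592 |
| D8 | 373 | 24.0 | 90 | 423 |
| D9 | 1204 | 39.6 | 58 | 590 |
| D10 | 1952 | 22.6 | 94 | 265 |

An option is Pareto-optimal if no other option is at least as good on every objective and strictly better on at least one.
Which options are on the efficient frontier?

D1: dominated by D8 (mass 373≤1016, torque 24.0≥22.6, efficiency 90≥50, cost 423≤492).
D2: dominated by D6 (mass 300≤822, torque 22.1≥19.7, efficiency 73≥69, cost 110≤453).
D3: not dominated.
D4: not dominated (best torque).
D5: dominated by D10 (mass 1952≤1973, torque 22.6≥22.2, efficiency 94≥88, cost 265≤374).
D6: not dominated (best mass).
D7: not dominated.
D8: not dominated.
D9: dominated by D4 (mass 1204≤1204, torque 39.7≥39.6, efficiency 76≥58, cost 246≤590).
D10: not dominated (best efficiency).

D3, D4, D6, D7, D8, D10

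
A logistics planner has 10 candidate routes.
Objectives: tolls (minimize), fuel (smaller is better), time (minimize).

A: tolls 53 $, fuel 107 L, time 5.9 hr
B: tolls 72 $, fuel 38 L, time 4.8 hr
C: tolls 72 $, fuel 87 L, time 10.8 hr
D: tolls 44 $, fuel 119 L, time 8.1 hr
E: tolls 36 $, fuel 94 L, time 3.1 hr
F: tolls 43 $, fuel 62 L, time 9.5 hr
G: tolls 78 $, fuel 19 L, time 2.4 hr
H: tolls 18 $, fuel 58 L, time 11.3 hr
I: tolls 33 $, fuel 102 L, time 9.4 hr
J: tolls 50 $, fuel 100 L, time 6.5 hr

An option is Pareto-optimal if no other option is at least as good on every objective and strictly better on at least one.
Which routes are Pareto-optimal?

A: dominated by E (tolls 36≤53, fuel 94≤107, time 3.1≤5.9).
B: not dominated.
C: dominated by B (tolls 72≤72, fuel 38≤87, time 4.8≤10.8).
D: dominated by E (tolls 36≤44, fuel 94≤119, time 3.1≤8.1).
E: not dominated.
F: not dominated.
G: not dominated (best fuel).
H: not dominated (best tolls).
I: not dominated.
J: dominated by E (tolls 36≤50, fuel 94≤100, time 3.1≤6.5).

B, E, F, G, H, I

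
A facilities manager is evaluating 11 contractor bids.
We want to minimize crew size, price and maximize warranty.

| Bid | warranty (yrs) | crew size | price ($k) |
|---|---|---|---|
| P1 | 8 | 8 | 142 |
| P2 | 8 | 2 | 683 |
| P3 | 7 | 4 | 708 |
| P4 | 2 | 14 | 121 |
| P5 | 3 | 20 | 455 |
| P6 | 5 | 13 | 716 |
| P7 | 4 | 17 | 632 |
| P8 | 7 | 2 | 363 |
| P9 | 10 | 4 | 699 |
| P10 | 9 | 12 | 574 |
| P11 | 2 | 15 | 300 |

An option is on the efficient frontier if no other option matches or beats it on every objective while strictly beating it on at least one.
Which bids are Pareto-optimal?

P1: not dominated.
P2: not dominated.
P3: dominated by P2 (warranty 8≥7, crew size 2≤4, price 683≤708).
P4: not dominated (best price).
P5: dominated by P1 (warranty 8≥3, crew size 8≤20, price 142≤455).
P6: dominated by P1 (warranty 8≥5, crew size 8≤13, price 142≤716).
P7: dominated by P1 (warranty 8≥4, crew size 8≤17, price 142≤632).
P8: not dominated.
P9: not dominated (best warranty).
P10: not dominated.
P11: dominated by P1 (warranty 8≥2, crew size 8≤15, price 142≤300).

P1, P2, P4, P8, P9, P10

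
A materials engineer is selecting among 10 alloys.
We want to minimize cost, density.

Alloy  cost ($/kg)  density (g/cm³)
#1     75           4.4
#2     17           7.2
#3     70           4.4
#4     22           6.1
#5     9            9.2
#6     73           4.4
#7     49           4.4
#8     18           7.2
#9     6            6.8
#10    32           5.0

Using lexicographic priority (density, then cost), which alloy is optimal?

First minimize density: best is 4.4, kept {#1, #3, #6, #7}.
Then minimize cost: best is 49, kept {#7}.

#7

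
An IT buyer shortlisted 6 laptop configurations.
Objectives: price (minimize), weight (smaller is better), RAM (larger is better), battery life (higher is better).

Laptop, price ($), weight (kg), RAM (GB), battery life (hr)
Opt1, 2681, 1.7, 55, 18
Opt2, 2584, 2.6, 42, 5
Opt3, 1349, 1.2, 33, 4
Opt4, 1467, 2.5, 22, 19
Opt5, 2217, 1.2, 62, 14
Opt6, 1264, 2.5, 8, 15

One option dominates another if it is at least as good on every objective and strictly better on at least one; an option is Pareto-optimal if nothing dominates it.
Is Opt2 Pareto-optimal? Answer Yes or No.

No

Opt5 vs Opt2: price 2217≤2584, weight 1.2≤2.6, RAM 62≥42, battery life 14≥5 — Opt5 is at least as good on every objective and strictly better on at least one, so Opt5 dominates Opt2.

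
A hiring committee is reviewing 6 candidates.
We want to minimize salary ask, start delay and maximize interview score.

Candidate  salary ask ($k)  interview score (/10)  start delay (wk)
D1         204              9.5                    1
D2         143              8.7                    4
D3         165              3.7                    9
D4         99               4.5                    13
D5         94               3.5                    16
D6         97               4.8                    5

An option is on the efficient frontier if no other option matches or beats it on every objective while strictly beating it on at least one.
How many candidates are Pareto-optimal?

4

D1: not dominated (best interview score).
D2: not dominated.
D3: dominated by D2 (salary ask 143≤165, interview score 8.7≥3.7, start delay 4≤9).
D4: dominated by D6 (salary ask 97≤99, interview score 4.8≥4.5, start delay 5≤13).
D5: not dominated (best salary ask).
D6: not dominated.
Pareto-optimal: D1, D2, D5, D6 → 4.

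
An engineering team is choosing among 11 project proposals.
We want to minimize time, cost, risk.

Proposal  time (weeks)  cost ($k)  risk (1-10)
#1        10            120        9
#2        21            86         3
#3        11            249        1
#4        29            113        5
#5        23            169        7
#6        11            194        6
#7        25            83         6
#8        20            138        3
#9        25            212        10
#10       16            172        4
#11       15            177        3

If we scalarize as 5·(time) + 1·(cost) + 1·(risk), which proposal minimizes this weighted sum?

#1: 5·10 + 1·120 + 1·9 = 179
#2: 5·21 + 1·86 + 1·3 = 194
#3: 5·11 + 1·249 + 1·1 = 305
#4: 5·29 + 1·113 + 1·5 = 263
#5: 5·23 + 1·169 + 1·7 = 291
#6: 5·11 + 1·194 + 1·6 = 255
#7: 5·25 + 1·83 + 1·6 = 214
#8: 5·20 + 1·138 + 1·3 = 241
#9: 5·25 + 1·212 + 1·10 = 347
#10: 5·16 + 1·172 + 1·4 = 256
#11: 5·15 + 1·177 + 1·3 = 255
Lowest: #1 at 179.

#1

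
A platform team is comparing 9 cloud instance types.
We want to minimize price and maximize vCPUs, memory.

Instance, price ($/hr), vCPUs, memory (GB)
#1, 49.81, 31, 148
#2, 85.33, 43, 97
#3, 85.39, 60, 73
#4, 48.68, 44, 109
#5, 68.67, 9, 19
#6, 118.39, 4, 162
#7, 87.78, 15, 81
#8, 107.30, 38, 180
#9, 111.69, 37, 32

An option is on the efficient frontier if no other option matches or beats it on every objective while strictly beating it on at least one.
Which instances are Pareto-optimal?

#1, #3, #4, #8

#1: not dominated.
#2: dominated by #4 (price 48.68≤85.33, vCPUs 44≥43, memory 109≥97).
#3: not dominated (best vCPUs).
#4: not dominated (best price).
#5: dominated by #1 (price 49.81≤68.67, vCPUs 31≥9, memory 148≥19).
#6: dominated by #8 (price 107.30≤118.39, vCPUs 38≥4, memory 180≥162).
#7: dominated by #1 (price 49.81≤87.78, vCPUs 31≥15, memory 148≥81).
#8: not dominated (best memory).
#9: dominated by #2 (price 85.33≤111.69, vCPUs 43≥37, memory 97≥32).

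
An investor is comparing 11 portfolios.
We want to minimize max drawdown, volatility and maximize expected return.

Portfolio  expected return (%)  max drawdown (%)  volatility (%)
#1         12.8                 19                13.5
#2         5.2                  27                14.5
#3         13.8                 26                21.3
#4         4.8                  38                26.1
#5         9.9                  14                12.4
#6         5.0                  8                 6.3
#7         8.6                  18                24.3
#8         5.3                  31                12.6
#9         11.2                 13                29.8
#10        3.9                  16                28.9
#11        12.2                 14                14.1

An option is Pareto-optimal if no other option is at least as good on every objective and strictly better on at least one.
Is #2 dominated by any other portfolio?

#1 vs #2: expected return 12.8≥5.2, max drawdown 19≤27, volatility 13.5≤14.5 — #1 is at least as good on every objective and strictly better on at least one, so #1 dominates #2.

Yes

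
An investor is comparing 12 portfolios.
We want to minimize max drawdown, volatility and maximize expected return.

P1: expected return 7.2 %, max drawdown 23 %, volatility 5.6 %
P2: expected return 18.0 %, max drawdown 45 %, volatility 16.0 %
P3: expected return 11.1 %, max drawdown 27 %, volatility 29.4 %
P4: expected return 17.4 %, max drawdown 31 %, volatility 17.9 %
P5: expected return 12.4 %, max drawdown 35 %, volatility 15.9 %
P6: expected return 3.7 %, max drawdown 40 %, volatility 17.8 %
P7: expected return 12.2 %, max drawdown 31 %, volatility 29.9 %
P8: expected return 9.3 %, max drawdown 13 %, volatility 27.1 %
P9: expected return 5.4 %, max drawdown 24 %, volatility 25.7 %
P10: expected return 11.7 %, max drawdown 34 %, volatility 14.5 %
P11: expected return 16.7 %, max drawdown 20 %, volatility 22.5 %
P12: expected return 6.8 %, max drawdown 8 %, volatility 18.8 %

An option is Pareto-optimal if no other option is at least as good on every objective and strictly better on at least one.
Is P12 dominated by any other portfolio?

P1: worse on max drawdown (23 vs 8).
P2: worse on max drawdown (45 vs 8).
P3: worse on max drawdown (27 vs 8).
P4: worse on max drawdown (31 vs 8).
P5: worse on max drawdown (35 vs 8).
P6: worse on expected return (3.7 vs 6.8).
P7: worse on max drawdown (31 vs 8).
P8: worse on max drawdown (13 vs 8).
P9: worse on expected return (5.4 vs 6.8).
P10: worse on max drawdown (34 vs 8).
P11: worse on max drawdown (20 vs 8).
No option is at least as good as P12 on every objective and strictly better on one.

No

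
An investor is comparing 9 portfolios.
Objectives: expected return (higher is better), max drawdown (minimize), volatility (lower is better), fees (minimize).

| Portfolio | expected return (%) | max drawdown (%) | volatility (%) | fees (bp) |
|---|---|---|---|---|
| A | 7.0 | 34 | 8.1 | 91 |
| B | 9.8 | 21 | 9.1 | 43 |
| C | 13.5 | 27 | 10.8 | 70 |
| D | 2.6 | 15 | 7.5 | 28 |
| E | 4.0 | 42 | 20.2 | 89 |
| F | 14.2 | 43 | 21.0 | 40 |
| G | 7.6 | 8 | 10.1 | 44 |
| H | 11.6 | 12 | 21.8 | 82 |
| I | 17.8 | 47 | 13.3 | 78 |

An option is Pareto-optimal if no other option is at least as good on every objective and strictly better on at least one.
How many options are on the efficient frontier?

8

A: not dominated.
B: not dominated.
C: not dominated.
D: not dominated (best volatility).
E: dominated by B (expected return 9.8≥4.0, max drawdown 21≤42, volatility 9.1≤20.2, fees 43≤89).
F: not dominated.
G: not dominated (best max drawdown).
H: not dominated.
I: not dominated (best expected return).
Pareto-optimal: A, B, C, D, F, G, H, I → 8.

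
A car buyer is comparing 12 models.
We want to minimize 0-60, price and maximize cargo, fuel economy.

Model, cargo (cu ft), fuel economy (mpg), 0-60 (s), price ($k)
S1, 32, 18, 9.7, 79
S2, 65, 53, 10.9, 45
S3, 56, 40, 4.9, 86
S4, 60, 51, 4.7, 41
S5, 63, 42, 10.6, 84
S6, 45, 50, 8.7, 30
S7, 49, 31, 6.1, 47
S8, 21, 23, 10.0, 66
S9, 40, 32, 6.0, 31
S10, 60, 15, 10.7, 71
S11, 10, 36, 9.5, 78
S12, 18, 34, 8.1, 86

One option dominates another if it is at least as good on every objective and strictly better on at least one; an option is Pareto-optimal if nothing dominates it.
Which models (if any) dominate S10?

S4

S4: cargo 60≥60, fuel economy 51≥15, 0-60 4.7≤10.7, price 41≤71 — dominates S10.
Others (S1, S2, S3, S5, S6, S7, S8, S9, S11, S12) are each worse than S10 on at least one objective.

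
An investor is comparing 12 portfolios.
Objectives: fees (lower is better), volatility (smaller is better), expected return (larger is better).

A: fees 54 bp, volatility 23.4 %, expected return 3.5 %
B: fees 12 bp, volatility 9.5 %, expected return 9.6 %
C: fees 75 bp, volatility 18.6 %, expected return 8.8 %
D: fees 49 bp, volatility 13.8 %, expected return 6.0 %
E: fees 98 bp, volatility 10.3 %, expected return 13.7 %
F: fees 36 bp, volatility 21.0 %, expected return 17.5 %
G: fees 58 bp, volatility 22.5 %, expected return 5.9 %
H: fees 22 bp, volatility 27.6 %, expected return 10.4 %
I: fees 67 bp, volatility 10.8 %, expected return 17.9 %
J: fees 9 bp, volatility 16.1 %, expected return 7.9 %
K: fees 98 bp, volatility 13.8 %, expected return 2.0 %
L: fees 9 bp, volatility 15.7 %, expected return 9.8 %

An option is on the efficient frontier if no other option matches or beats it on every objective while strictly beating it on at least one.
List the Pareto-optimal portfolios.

A: dominated by B (fees 12≤54, volatility 9.5≤23.4, expected return 9.6≥3.5).
B: not dominated (best volatility).
C: dominated by B (fees 12≤75, volatility 9.5≤18.6, expected return 9.6≥8.8).
D: dominated by B (fees 12≤49, volatility 9.5≤13.8, expected return 9.6≥6.0).
E: not dominated.
F: not dominated.
G: dominated by B (fees 12≤58, volatility 9.5≤22.5, expected return 9.6≥5.9).
H: not dominated.
I: not dominated (best expected return).
J: dominated by L (fees 9≤9, volatility 15.7≤16.1, expected return 9.8≥7.9).
K: dominated by B (fees 12≤98, volatility 9.5≤13.8, expected return 9.6≥2.0).
L: not dominated.

B, E, F, H, I, L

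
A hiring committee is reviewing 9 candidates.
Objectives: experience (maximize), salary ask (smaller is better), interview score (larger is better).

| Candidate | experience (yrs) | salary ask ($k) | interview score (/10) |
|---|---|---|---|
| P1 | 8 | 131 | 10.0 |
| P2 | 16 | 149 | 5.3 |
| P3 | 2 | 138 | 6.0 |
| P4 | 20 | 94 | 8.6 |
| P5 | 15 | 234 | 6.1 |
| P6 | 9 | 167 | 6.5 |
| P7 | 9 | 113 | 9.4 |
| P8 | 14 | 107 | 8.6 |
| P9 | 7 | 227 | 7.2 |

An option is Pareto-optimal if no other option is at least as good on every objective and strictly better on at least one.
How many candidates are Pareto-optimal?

3

P1: not dominated (best interview score).
P2: dominated by P4 (experience 20≥16, salary ask 94≤149, interview score 8.6≥5.3).
P3: dominated by P1 (experience 8≥2, salary ask 131≤138, interview score 10.0≥6.0).
P4: not dominated (best experience).
P5: dominated by P4 (experience 20≥15, salary ask 94≤234, interview score 8.6≥6.1).
P6: dominated by P4 (experience 20≥9, salary ask 94≤167, interview score 8.6≥6.5).
P7: not dominated.
P8: dominated by P4 (experience 20≥14, salary ask 94≤107, interview score 8.6≥8.6).
P9: dominated by P1 (experience 8≥7, salary ask 131≤227, interview score 10.0≥7.2).
Pareto-optimal: P1, P4, P7 → 3.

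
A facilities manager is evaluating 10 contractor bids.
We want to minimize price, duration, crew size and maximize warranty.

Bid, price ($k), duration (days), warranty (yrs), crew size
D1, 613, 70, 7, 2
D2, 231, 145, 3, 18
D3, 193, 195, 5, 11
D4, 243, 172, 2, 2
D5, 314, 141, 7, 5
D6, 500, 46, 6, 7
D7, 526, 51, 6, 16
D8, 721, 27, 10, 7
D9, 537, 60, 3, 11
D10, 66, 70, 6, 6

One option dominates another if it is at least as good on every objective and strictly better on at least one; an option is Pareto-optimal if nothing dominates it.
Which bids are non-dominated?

D1, D4, D5, D6, D8, D10

D1: not dominated.
D2: dominated by D10 (price 66≤231, duration 70≤145, warranty 6≥3, crew size 6≤18).
D3: dominated by D10 (price 66≤193, duration 70≤195, warranty 6≥5, crew size 6≤11).
D4: not dominated.
D5: not dominated.
D6: not dominated.
D7: dominated by D6 (price 500≤526, duration 46≤51, warranty 6≥6, crew size 7≤16).
D8: not dominated (best duration).
D9: dominated by D6 (price 500≤537, duration 46≤60, warranty 6≥3, crew size 7≤11).
D10: not dominated (best price).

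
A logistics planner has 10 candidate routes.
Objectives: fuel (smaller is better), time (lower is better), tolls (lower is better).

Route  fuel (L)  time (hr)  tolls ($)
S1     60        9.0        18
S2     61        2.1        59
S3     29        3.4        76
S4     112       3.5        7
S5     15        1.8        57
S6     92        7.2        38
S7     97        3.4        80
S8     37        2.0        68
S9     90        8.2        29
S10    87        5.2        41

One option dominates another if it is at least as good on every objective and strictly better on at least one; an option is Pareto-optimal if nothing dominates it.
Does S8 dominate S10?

S8 vs S10: S8 is worse on tolls (68 vs 41), so it does not dominate S10.

No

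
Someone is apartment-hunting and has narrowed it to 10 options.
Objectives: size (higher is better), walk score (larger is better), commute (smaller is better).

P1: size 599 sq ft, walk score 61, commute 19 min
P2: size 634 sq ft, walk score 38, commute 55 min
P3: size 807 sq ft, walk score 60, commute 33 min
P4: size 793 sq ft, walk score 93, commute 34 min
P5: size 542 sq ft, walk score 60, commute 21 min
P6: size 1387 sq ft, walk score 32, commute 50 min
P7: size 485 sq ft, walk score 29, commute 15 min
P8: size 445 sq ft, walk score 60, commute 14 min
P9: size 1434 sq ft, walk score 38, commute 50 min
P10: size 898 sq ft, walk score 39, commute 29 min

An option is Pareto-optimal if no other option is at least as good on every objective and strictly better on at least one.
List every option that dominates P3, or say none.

P1: worse on size (599 vs 807).
P2: worse on size (634 vs 807).
P4: worse on size (793 vs 807).
P5: worse on size (542 vs 807).
P6: worse on walk score (32 vs 60).
P7: worse on size (485 vs 807).
P8: worse on size (445 vs 807).
P9: worse on walk score (38 vs 60).
P10: worse on walk score (39 vs 60).
No option dominates P3.

none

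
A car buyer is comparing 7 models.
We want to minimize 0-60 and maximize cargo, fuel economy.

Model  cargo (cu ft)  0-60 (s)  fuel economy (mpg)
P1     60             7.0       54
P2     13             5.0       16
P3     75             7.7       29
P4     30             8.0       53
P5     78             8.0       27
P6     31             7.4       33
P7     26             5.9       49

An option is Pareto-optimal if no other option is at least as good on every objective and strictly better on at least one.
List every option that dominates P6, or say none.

P1: cargo 60≥31, 0-60 7.0≤7.4, fuel economy 54≥33 — dominates P6.
Others (P2, P3, P4, P5, P7) are each worse than P6 on at least one objective.

P1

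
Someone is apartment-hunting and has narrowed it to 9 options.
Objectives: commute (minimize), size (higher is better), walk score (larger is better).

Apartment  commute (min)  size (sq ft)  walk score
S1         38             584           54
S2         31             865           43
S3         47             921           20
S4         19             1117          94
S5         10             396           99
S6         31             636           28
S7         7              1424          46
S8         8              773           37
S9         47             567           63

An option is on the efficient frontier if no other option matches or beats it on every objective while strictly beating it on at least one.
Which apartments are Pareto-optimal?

S4, S5, S7

S1: dominated by S4 (commute 19≤38, size 1117≥584, walk score 94≥54).
S2: dominated by S4 (commute 19≤31, size 1117≥865, walk score 94≥43).
S3: dominated by S4 (commute 19≤47, size 1117≥921, walk score 94≥20).
S4: not dominated.
S5: not dominated (best walk score).
S6: dominated by S2 (commute 31≤31, size 865≥636, walk score 43≥28).
S7: not dominated (best commute).
S8: dominated by S7 (commute 7≤8, size 1424≥773, walk score 46≥37).
S9: dominated by S4 (commute 19≤47, size 1117≥567, walk score 94≥63).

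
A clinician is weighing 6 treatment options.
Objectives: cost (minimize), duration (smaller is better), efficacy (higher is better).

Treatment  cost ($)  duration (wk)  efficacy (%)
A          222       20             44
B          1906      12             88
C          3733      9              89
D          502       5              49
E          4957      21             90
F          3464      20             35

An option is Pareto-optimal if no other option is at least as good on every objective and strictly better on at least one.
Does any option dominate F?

Yes

A vs F: cost 222≤3464, duration 20≤20, efficacy 44≥35 — A is at least as good on every objective and strictly better on at least one, so A dominates F.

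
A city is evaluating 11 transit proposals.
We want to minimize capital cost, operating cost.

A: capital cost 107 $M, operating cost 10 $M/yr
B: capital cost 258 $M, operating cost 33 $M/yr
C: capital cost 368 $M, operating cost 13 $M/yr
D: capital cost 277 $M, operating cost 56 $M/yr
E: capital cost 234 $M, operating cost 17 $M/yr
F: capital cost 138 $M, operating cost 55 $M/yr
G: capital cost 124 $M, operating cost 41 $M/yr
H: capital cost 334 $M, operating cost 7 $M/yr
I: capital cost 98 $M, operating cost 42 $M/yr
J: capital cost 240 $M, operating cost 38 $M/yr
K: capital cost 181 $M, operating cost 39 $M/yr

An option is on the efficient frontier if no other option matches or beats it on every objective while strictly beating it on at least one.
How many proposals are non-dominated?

3

A: not dominated.
B: dominated by A (capital cost 107≤258, operating cost 10≤33).
C: dominated by A (capital cost 107≤368, operating cost 10≤13).
D: dominated by A (capital cost 107≤277, operating cost 10≤56).
E: dominated by A (capital cost 107≤234, operating cost 10≤17).
F: dominated by A (capital cost 107≤138, operating cost 10≤55).
G: dominated by A (capital cost 107≤124, operating cost 10≤41).
H: not dominated (best operating cost).
I: not dominated (best capital cost).
J: dominated by A (capital cost 107≤240, operating cost 10≤38).
K: dominated by A (capital cost 107≤181, operating cost 10≤39).
Pareto-optimal: A, H, I → 3.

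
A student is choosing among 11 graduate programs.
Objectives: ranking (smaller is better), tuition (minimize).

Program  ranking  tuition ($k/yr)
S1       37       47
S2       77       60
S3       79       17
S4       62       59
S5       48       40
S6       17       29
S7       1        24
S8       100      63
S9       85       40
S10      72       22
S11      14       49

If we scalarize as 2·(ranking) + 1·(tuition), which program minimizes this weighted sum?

S7

S1: 2·37 + 1·47 = 121
S2: 2·77 + 1·60 = 214
S3: 2·79 + 1·17 = 175
S4: 2·62 + 1·59 = 183
S5: 2·48 + 1·40 = 136
S6: 2·17 + 1·29 = 63
S7: 2·1 + 1·24 = 26
S8: 2·100 + 1·63 = 263
S9: 2·85 + 1·40 = 210
S10: 2·72 + 1·22 = 166
S11: 2·14 + 1·49 = 77
Lowest: S7 at 26.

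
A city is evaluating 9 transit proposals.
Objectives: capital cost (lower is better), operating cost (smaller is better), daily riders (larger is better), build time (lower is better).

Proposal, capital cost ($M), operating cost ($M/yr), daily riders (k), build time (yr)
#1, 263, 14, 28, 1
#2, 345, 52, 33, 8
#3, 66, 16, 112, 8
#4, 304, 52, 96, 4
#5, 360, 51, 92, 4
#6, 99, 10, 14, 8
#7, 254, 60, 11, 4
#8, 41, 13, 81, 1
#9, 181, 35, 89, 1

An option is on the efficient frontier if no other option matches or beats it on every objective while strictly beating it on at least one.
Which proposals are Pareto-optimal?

#3, #4, #5, #6, #8, #9

#1: dominated by #8 (capital cost 41≤263, operating cost 13≤14, daily riders 81≥28, build time 1≤1).
#2: dominated by #3 (capital cost 66≤345, operating cost 16≤52, daily riders 112≥33, build time 8≤8).
#3: not dominated (best daily riders).
#4: not dominated.
#5: not dominated.
#6: not dominated (best operating cost).
#7: dominated by #8 (capital cost 41≤254, operating cost 13≤60, daily riders 81≥11, build time 1≤4).
#8: not dominated (best capital cost).
#9: not dominated.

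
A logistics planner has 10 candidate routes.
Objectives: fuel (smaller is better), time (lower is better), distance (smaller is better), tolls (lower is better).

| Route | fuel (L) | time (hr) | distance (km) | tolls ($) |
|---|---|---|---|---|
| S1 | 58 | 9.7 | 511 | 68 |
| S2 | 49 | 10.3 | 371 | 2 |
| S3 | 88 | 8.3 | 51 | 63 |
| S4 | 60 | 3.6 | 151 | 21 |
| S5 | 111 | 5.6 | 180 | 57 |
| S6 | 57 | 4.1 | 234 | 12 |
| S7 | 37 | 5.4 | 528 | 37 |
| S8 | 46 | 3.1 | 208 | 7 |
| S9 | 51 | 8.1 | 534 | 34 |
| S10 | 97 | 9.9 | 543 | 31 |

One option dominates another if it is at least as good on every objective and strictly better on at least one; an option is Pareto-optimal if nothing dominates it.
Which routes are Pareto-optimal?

S1: dominated by S6 (fuel 57≤58, time 4.1≤9.7, distance 234≤511, tolls 12≤68).
S2: not dominated (best tolls).
S3: not dominated (best distance).
S4: not dominated.
S5: dominated by S4 (fuel 60≤111, time 3.6≤5.6, distance 151≤180, tolls 21≤57).
S6: dominated by S8 (fuel 46≤57, time 3.1≤4.1, distance 208≤234, tolls 7≤12).
S7: not dominated (best fuel).
S8: not dominated (best time).
S9: dominated by S8 (fuel 46≤51, time 3.1≤8.1, distance 208≤534, tolls 7≤34).
S10: dominated by S4 (fuel 60≤97, time 3.6≤9.9, distance 151≤543, tolls 21≤31).

S2, S3, S4, S7, S8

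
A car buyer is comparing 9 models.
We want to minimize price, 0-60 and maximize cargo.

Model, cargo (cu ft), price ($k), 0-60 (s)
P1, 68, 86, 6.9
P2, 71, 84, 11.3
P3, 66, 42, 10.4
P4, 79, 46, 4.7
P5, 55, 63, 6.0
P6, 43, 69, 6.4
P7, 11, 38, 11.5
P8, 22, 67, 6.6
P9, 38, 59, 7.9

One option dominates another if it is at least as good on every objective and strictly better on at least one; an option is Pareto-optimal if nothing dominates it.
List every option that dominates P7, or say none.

none

P1: worse on price (86 vs 38).
P2: worse on price (84 vs 38).
P3: worse on price (42 vs 38).
P4: worse on price (46 vs 38).
P5: worse on price (63 vs 38).
P6: worse on price (69 vs 38).
P8: worse on price (67 vs 38).
P9: worse on price (59 vs 38).
No option dominates P7.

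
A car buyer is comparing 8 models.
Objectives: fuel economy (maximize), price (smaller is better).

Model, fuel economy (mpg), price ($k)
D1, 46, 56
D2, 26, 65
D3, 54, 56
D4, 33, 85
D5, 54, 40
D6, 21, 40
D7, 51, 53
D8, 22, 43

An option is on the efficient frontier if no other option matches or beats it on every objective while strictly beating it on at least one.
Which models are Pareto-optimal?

D1: dominated by D3 (fuel economy 54≥46, price 56≤56).
D2: dominated by D1 (fuel economy 46≥26, price 56≤65).
D3: dominated by D5 (fuel economy 54≥54, price 40≤56).
D4: dominated by D1 (fuel economy 46≥33, price 56≤85).
D5: not dominated.
D6: dominated by D5 (fuel economy 54≥21, price 40≤40).
D7: dominated by D5 (fuel economy 54≥51, price 40≤53).
D8: dominated by D5 (fuel economy 54≥22, price 40≤43).

D5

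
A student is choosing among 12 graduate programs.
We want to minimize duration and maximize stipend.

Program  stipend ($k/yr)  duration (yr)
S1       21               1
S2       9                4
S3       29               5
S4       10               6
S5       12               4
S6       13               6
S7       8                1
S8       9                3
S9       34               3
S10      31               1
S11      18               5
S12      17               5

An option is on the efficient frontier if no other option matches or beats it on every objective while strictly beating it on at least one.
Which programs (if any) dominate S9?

S1: worse on stipend (21 vs 34).
S2: worse on stipend (9 vs 34).
S3: worse on stipend (29 vs 34).
S4: worse on stipend (10 vs 34).
S5: worse on stipend (12 vs 34).
S6: worse on stipend (13 vs 34).
S7: worse on stipend (8 vs 34).
S8: worse on stipend (9 vs 34).
S10: worse on stipend (31 vs 34).
S11: worse on stipend (18 vs 34).
S12: worse on stipend (17 vs 34).
No option dominates S9.

none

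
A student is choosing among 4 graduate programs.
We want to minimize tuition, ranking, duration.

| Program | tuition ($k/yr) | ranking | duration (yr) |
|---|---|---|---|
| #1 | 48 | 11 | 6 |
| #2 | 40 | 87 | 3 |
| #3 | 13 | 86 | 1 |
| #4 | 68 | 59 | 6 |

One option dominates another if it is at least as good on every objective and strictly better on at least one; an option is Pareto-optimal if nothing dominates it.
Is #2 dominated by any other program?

Yes

#3 vs #2: tuition 13≤40, ranking 86≤87, duration 1≤3 — #3 is at least as good on every objective and strictly better on at least one, so #3 dominates #2.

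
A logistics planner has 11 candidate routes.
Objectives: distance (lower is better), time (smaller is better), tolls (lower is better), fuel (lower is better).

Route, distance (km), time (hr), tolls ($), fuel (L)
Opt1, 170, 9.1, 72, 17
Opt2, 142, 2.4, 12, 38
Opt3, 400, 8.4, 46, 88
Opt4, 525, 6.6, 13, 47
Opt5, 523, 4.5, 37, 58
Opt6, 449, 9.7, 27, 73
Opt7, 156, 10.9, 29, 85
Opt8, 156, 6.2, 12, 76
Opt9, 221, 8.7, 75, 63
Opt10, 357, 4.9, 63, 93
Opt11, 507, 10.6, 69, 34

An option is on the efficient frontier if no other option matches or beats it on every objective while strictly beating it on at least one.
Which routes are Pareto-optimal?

Opt1, Opt2, Opt11

Opt1: not dominated (best fuel).
Opt2: not dominated (best distance).
Opt3: dominated by Opt2 (distance 142≤400, time 2.4≤8.4, tolls 12≤46, fuel 38≤88).
Opt4: dominated by Opt2 (distance 142≤525, time 2.4≤6.6, tolls 12≤13, fuel 38≤47).
Opt5: dominated by Opt2 (distance 142≤523, time 2.4≤4.5, tolls 12≤37, fuel 38≤58).
Opt6: dominated by Opt2 (distance 142≤449, time 2.4≤9.7, tolls 12≤27, fuel 38≤73).
Opt7: dominated by Opt2 (distance 142≤156, time 2.4≤10.9, tolls 12≤29, fuel 38≤85).
Opt8: dominated by Opt2 (distance 142≤156, time 2.4≤6.2, tolls 12≤12, fuel 38≤76).
Opt9: dominated by Opt2 (distance 142≤221, time 2.4≤8.7, tolls 12≤75, fuel 38≤63).
Opt10: dominated by Opt2 (distance 142≤357, time 2.4≤4.9, tolls 12≤63, fuel 38≤93).
Opt11: not dominated.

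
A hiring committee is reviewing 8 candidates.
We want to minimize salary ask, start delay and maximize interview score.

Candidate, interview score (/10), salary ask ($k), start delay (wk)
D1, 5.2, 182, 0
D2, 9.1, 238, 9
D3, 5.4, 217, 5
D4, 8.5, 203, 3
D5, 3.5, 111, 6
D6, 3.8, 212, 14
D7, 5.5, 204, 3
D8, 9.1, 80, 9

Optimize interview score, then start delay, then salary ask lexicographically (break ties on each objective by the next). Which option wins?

D8

First maximize interview score: best is 9.1, kept {D2, D8}.
Then minimize start delay: best is 9, kept {D2, D8}.
Then minimize salary ask: best is 80, kept {D8}.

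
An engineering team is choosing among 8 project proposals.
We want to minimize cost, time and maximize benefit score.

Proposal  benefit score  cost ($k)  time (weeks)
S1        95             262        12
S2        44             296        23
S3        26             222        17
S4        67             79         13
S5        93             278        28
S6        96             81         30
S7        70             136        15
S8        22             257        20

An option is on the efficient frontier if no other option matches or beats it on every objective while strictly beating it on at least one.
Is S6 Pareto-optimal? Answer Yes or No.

S1: worse on benefit score (95 vs 96).
S2: worse on benefit score (44 vs 96).
S3: worse on benefit score (26 vs 96).
S4: worse on benefit score (67 vs 96).
S5: worse on benefit score (93 vs 96).
S7: worse on benefit score (70 vs 96).
S8: worse on benefit score (22 vs 96).
No option is at least as good as S6 on every objective and strictly better on one.

Yes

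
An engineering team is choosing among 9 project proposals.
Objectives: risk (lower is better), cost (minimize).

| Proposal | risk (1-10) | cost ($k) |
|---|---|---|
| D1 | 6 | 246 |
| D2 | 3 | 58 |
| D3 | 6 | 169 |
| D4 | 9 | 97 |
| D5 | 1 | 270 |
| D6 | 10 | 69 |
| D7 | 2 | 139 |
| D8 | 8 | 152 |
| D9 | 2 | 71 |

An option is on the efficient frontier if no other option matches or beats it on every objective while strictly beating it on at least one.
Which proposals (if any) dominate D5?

none

D1: worse on risk (6 vs 1).
D2: worse on risk (3 vs 1).
D3: worse on risk (6 vs 1).
D4: worse on risk (9 vs 1).
D6: worse on risk (10 vs 1).
D7: worse on risk (2 vs 1).
D8: worse on risk (8 vs 1).
D9: worse on risk (2 vs 1).
No option dominates D5.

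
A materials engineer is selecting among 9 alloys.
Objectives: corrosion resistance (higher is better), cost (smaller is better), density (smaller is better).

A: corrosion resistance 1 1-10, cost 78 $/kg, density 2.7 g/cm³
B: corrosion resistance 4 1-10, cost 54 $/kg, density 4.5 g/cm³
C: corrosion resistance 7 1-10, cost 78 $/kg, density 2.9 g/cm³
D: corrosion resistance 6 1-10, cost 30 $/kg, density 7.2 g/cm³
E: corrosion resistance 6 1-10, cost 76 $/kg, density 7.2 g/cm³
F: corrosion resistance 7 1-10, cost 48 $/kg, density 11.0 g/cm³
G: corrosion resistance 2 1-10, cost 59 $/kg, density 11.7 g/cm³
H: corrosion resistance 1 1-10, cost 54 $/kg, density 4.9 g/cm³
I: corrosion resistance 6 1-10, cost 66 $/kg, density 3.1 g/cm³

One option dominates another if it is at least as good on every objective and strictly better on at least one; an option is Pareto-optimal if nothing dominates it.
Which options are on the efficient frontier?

A: not dominated (best density).
B: not dominated.
C: not dominated.
D: not dominated (best cost).
E: dominated by D (corrosion resistance 6≥6, cost 30≤76, density 7.2≤7.2).
F: not dominated.
G: dominated by B (corrosion resistance 4≥2, cost 54≤59, density 4.5≤11.7).
H: dominated by B (corrosion resistance 4≥1, cost 54≤54, density 4.5≤4.9).
I: not dominated.

A, B, C, D, F, I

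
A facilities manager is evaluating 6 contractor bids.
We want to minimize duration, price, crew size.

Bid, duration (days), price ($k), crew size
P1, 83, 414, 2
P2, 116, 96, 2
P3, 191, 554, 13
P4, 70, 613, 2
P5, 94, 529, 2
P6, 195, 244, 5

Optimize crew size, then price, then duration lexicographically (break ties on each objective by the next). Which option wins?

P2

First minimize crew size: best is 2, kept {P1, P2, P4, P5}.
Then minimize price: best is 96, kept {P2}.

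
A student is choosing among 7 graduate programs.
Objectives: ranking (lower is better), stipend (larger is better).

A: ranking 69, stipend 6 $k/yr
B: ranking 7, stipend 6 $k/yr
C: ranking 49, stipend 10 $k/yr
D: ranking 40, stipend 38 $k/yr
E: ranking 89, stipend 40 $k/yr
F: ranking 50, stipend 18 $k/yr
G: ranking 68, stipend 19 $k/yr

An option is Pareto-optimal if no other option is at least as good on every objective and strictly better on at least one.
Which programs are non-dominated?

A: dominated by B (ranking 7≤69, stipend 6≥6).
B: not dominated (best ranking).
C: dominated by D (ranking 40≤49, stipend 38≥10).
D: not dominated.
E: not dominated (best stipend).
F: dominated by D (ranking 40≤50, stipend 38≥18).
G: dominated by D (ranking 40≤68, stipend 38≥19).

B, D, E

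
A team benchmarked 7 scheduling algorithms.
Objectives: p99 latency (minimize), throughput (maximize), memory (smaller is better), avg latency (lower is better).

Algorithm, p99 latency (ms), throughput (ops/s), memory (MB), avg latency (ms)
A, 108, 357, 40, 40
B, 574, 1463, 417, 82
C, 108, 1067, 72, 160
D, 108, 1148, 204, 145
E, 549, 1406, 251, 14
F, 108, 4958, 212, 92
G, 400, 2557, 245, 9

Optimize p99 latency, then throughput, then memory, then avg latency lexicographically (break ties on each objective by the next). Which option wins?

F

First minimize p99 latency: best is 108, kept {A, C, D, F}.
Then maximize throughput: best is 4958, kept {F}.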